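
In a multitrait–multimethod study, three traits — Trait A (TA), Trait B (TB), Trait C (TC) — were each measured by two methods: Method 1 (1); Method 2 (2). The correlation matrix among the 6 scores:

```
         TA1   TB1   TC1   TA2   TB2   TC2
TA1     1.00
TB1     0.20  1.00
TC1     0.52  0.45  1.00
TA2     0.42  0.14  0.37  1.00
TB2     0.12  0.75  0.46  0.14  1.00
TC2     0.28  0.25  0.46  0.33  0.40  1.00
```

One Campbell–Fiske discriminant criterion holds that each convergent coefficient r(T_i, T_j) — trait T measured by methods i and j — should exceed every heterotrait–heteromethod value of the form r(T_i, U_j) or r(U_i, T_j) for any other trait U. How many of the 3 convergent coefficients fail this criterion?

1

Each convergent coefficient versus the relevant comparison correlations:
TA (methods 1·2): 0.42 vs {0.12, 0.14, 0.28, 0.37} → pass.
TB (methods 1·2): 0.75 vs {0.14, 0.12, 0.25, 0.46} → pass.
TC (methods 1·2): 0.46 vs {0.37, 0.28, 0.46, 0.25} → fail.
1 of 3 fail.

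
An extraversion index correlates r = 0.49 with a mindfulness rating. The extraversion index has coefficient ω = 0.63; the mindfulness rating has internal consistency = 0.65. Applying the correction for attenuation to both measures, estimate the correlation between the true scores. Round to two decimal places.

r_true = r_obs / √(r_xx · r_yy) = 0.49 / √(0.63 × 0.65) = 0.49 / √0.4095 = 0.49 / 0.6399 ≈ 0.77.

0.77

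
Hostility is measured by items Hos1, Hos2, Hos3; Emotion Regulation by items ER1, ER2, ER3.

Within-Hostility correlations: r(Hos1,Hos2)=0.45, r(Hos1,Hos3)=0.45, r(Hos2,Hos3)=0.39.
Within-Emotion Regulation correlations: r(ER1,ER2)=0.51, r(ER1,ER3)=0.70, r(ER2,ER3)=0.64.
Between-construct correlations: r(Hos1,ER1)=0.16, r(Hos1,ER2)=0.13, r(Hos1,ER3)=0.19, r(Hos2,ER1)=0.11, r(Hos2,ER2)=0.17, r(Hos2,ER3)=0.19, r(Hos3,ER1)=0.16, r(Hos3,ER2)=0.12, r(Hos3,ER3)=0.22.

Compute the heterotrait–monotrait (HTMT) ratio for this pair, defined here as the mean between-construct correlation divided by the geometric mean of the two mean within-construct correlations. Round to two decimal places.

Between-construct mean = 1.45/9 = 0.1611.
Mean within-Hos = 1.29/3 = 0.4300; mean within-ER = 1.85/3 = 0.6167.
Geometric mean = √(0.4300 × 0.6167) = 0.5150.
HTMT = 0.1611 / 0.5150 = 0.31.

0.31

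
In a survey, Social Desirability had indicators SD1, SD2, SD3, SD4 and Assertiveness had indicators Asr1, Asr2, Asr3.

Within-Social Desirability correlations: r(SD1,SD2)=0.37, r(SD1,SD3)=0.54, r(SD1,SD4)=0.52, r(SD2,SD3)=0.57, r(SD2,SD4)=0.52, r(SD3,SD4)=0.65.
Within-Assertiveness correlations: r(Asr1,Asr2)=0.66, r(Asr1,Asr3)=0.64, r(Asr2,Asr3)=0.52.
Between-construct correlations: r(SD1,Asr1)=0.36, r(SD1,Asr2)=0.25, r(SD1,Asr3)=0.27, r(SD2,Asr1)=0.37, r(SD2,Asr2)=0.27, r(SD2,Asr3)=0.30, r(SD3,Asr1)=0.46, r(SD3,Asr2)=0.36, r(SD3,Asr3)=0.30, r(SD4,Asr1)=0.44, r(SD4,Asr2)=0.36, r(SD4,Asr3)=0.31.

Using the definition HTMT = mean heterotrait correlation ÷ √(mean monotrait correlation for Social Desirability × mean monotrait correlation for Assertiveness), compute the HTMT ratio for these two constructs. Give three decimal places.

0.596

Mean between = 4.05/12 = 0.3375.
Mean within-SD = 3.17/6 = 0.5283; mean within-Asr = 1.82/3 = 0.6067.
Geometric mean = √(0.5283 × 0.6067) = 0.5661.
HTMT = 0.3375 / 0.5661 = 0.596.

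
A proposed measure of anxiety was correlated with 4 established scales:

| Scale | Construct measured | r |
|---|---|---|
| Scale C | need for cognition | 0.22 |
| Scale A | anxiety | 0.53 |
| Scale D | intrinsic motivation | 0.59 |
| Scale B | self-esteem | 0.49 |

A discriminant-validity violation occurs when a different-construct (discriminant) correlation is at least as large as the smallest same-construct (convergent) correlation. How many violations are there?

Convergent (same construct = anxiety): Scale A.
Smallest convergent = 0.53. Discriminant values: 0.22, 0.59, 0.49; count ≥ 0.53 → 1.

1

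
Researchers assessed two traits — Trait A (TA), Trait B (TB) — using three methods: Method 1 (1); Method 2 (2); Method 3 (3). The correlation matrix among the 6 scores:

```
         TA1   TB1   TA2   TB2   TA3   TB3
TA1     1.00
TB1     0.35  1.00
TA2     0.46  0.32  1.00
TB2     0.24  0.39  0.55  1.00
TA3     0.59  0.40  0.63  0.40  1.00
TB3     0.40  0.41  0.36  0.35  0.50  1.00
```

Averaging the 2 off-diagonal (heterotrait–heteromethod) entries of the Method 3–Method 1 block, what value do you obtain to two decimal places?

0.40

HTHM values (method 3 × method 1): 0.40, 0.40; mean = 0.80/2 = 0.40.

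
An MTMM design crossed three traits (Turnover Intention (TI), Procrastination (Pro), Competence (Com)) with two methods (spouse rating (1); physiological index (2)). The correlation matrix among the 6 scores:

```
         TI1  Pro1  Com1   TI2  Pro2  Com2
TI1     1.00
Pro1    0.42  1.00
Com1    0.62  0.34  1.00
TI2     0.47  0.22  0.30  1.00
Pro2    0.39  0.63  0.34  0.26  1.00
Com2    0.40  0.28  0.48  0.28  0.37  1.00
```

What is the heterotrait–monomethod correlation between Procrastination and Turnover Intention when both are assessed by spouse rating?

Different traits, same method: r(Pro1, TI1) = 0.42.

0.42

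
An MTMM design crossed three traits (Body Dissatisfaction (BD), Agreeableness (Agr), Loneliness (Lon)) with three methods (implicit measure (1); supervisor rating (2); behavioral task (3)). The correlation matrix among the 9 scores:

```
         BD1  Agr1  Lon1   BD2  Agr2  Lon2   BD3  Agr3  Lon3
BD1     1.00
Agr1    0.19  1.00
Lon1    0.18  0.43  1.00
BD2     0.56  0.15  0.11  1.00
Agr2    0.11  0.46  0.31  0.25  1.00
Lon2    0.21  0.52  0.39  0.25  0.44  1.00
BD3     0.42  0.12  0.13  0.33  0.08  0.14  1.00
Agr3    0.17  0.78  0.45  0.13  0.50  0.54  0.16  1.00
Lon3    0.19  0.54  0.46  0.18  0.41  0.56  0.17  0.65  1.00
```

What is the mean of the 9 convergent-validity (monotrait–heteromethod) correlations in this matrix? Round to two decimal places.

0.50

Convergent values: 0.56, 0.42, 0.33, 0.46, 0.78, 0.50, 0.39, 0.46, 0.56; mean = 4.46/9 = 0.50.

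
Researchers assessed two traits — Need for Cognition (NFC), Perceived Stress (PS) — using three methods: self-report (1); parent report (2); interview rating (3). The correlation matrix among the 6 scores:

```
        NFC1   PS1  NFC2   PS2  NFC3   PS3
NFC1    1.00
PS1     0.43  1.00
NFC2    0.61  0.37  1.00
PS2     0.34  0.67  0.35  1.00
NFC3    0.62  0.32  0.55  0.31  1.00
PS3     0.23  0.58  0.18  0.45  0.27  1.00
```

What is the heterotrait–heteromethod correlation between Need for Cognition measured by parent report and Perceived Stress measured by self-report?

Different traits and methods: r(NFC2, PS1) = 0.37.

0.37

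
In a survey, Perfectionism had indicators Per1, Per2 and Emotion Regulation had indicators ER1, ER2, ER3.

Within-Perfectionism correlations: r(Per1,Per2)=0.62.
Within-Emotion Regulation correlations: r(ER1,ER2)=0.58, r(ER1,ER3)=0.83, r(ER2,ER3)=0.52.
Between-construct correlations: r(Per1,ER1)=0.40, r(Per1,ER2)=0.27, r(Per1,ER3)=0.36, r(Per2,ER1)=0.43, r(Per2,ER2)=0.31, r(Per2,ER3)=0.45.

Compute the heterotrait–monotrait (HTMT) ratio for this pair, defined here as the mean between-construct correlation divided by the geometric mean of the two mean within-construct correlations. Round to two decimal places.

0.59

Mean between = 2.22/6 = 0.3700.
Mean within-Per = 0.62/1 = 0.6200; mean within-ER = 1.93/3 = 0.6433.
Geometric mean = √(0.6200 × 0.6433) = 0.6315.
HTMT = 0.3700 / 0.6315 = 0.59.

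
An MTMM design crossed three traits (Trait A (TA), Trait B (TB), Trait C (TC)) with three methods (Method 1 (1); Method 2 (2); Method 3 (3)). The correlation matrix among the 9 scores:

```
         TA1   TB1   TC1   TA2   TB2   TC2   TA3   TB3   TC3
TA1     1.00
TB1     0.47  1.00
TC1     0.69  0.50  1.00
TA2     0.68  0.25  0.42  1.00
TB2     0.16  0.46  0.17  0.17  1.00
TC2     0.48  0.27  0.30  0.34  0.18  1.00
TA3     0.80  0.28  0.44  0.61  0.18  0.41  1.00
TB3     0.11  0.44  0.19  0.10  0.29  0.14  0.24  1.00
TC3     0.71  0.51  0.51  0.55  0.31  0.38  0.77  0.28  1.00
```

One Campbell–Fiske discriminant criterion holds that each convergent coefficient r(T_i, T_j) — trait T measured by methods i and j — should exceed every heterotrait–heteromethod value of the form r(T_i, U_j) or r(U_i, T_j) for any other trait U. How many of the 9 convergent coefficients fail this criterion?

5

Convergent coefficients and their comparison sets:
TA (methods 1·2): 0.68 vs {0.16, 0.25, 0.48, 0.42} → pass.
TA (methods 1·3): 0.80 vs {0.11, 0.28, 0.71, 0.44} → pass.
TA (methods 2·3): 0.61 vs {0.10, 0.18, 0.55, 0.41} → pass.
TB (methods 1·2): 0.46 vs {0.25, 0.16, 0.27, 0.17} → pass.
TB (methods 1·3): 0.44 vs {0.28, 0.11, 0.51, 0.19} → fail.
TB (methods 2·3): 0.29 vs {0.18, 0.10, 0.31, 0.14} → fail.
TC (methods 1·2): 0.30 vs {0.42, 0.48, 0.17, 0.27} → fail.
TC (methods 1·3): 0.51 vs {0.44, 0.71, 0.19, 0.51} → fail.
TC (methods 2·3): 0.38 vs {0.41, 0.55, 0.14, 0.31} → fail.
5 of 9 fail.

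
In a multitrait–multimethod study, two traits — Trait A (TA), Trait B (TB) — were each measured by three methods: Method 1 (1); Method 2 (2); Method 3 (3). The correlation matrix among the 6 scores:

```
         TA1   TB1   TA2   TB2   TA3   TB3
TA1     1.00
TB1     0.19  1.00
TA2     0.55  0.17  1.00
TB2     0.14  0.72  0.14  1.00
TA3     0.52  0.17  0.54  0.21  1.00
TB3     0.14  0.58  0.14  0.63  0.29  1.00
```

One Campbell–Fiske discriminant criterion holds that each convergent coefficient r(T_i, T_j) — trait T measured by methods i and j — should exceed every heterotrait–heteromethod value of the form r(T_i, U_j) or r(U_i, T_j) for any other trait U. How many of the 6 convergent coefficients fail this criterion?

Each convergent coefficient versus the relevant comparison correlations:
TA (methods 1·2): 0.55 vs {0.14, 0.17} → pass.
TA (methods 1·3): 0.52 vs {0.14, 0.17} → pass.
TA (methods 2·3): 0.54 vs {0.14, 0.21} → pass.
TB (methods 1·2): 0.72 vs {0.17, 0.14} → pass.
TB (methods 1·3): 0.58 vs {0.17, 0.14} → pass.
TB (methods 2·3): 0.63 vs {0.21, 0.14} → pass.
0 of 6 fail.

0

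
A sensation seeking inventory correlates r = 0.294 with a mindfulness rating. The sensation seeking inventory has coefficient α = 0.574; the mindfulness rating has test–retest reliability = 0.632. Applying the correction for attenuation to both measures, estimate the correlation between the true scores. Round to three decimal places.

r_true = r_obs / √(r_xx · r_yy) = 0.294 / √(0.574 × 0.632) = 0.294 / √0.362768 = 0.294 / 0.6023 ≈ 0.488.

0.488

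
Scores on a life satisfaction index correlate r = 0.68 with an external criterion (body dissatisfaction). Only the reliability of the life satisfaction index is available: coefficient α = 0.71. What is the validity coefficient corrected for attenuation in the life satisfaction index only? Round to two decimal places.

Single correction: r_c = r_obs / √r_xx = 0.68 / √0.71 = 0.68 / 0.8426 ≈ 0.81.

0.81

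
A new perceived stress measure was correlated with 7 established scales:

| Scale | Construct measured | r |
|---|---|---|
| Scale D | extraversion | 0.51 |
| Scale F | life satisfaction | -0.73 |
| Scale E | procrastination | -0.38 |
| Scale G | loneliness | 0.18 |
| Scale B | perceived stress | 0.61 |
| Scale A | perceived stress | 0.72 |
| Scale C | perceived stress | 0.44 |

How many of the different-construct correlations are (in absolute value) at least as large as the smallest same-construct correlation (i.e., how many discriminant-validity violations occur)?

2

Convergent (same construct = perceived stress): Scale B, Scale A, Scale C.
Smallest convergent = 0.44. Discriminant |r|: 0.51, 0.73, 0.38, 0.18; count ≥ 0.44 → 2.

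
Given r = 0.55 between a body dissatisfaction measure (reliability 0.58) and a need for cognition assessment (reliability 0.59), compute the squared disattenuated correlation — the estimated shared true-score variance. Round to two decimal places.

Disattenuated r = 0.55 / √(0.58 × 0.59) = 0.55 / 0.5850 = 0.9402.
Shared true-score variance = 0.9402² = 0.8840 ≈ 0.88.

0.88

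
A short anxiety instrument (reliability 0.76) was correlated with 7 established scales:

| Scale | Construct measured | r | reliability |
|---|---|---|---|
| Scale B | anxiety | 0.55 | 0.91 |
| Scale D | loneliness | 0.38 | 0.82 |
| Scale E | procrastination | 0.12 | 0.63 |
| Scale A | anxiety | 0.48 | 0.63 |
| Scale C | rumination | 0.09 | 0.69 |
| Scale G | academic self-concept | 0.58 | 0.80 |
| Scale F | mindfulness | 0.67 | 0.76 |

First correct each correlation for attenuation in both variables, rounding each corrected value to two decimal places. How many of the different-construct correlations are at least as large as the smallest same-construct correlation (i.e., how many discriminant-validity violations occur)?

2

Disattenuated r (r / √(r_scale · r_new)):
  Scale B (conv): 0.55 / √(0.91·0.76) = 0.66
  Scale D (disc): 0.38 / √(0.82·0.76) = 0.48
  Scale E (disc): 0.12 / √(0.63·0.76) = 0.17
  Scale A (conv): 0.48 / √(0.63·0.76) = 0.69
  Scale C (disc): 0.09 / √(0.69·0.76) = 0.12
  Scale G (disc): 0.58 / √(0.80·0.76) = 0.74
  Scale F (disc): 0.67 / √(0.76·0.76) = 0.88
Smallest convergent = 0.66. Discriminant values: 0.48, 0.17, 0.12, 0.74, 0.88; count ≥ 0.66 → 2.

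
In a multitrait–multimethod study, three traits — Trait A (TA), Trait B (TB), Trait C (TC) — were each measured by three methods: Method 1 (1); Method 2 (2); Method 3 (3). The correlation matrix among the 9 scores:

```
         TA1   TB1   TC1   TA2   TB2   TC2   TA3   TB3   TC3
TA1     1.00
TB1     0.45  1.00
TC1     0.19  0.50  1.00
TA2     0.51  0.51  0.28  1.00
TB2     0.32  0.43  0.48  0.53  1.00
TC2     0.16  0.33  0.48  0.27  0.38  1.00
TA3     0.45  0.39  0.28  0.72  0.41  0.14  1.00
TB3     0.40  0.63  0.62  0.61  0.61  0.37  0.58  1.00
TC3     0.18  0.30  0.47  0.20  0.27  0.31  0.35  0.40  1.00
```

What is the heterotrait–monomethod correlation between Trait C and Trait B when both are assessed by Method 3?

Different traits, same method: r(TC3, TB3) = 0.40.

0.40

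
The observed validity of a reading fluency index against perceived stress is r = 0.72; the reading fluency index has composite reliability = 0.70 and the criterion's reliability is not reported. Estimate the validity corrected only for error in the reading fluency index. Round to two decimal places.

Single correction: r_c = r_obs / √r_xx = 0.72 / √0.70 = 0.72 / 0.8367 ≈ 0.86.

0.86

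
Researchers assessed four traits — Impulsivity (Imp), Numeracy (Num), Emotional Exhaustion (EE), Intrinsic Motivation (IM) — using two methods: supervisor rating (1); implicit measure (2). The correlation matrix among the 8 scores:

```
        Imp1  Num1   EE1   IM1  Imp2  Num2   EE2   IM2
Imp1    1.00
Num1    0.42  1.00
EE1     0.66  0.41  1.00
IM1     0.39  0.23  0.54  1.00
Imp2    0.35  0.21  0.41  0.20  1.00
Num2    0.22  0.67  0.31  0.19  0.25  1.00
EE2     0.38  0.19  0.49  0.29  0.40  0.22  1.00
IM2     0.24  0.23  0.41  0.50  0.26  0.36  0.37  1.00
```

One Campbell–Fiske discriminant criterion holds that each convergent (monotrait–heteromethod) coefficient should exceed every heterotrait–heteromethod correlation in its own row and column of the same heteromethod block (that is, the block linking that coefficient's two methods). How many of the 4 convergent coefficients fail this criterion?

Checking each validity diagonal entry against its comparison values:
Imp (methods 1·2): 0.35 vs {0.22, 0.21, 0.38, 0.41, 0.24, 0.20} → fail.
Num (methods 1·2): 0.67 vs {0.21, 0.22, 0.19, 0.31, 0.23, 0.19} → pass.
EE (methods 1·2): 0.49 vs {0.41, 0.38, 0.31, 0.19, 0.41, 0.29} → pass.
IM (methods 1·2): 0.50 vs {0.20, 0.24, 0.19, 0.23, 0.29, 0.41} → pass.
1 of 4 fail.

1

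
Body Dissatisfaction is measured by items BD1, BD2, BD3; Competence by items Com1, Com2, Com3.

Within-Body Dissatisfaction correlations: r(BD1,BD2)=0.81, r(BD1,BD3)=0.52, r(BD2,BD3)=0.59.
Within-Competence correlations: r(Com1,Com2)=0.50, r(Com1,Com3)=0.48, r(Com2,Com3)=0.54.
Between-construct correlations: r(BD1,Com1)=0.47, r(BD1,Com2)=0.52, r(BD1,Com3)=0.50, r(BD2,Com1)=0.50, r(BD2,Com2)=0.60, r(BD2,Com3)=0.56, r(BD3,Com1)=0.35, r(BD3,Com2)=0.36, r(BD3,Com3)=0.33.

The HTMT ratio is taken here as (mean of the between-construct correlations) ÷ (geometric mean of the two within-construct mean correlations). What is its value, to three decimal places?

0.818

Mean between = 4.19/9 = 0.4656.
Mean within-BD = 1.92/3 = 0.6400; mean within-Com = 1.52/3 = 0.5067.
Geometric mean = √(0.6400 × 0.5067) = 0.5695.
HTMT = 0.4656 / 0.5695 = 0.818.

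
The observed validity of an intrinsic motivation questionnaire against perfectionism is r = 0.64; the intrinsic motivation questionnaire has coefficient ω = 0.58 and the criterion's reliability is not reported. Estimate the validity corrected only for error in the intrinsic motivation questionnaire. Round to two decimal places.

Single correction: r_c = r_obs / √r_xx = 0.64 / √0.58 = 0.64 / 0.7616 ≈ 0.84.

0.84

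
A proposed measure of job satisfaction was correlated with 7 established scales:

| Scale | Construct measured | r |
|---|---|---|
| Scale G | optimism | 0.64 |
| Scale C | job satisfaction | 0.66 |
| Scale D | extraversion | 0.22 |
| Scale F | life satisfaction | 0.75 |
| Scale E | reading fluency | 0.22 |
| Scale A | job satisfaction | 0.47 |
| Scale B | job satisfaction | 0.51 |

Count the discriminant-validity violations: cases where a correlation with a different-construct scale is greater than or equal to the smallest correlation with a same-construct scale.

Convergent (same construct = job satisfaction): Scale C, Scale A, Scale B.
Smallest convergent = 0.47. Discriminant values: 0.64, 0.22, 0.75, 0.22; count ≥ 0.47 → 2.

2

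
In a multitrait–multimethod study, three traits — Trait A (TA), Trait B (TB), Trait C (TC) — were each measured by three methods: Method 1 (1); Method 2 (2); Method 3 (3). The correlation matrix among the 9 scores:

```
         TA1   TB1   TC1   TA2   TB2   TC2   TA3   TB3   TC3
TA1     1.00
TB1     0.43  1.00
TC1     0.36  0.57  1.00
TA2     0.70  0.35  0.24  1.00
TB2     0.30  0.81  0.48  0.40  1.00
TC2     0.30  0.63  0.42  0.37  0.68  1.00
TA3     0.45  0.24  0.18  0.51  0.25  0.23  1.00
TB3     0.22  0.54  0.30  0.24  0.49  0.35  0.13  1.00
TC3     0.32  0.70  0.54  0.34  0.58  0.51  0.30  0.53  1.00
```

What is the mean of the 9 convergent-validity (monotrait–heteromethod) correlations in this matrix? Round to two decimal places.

Convergent values: 0.70, 0.45, 0.51, 0.81, 0.54, 0.49, 0.42, 0.54, 0.51; mean = 4.97/9 = 0.55.

0.55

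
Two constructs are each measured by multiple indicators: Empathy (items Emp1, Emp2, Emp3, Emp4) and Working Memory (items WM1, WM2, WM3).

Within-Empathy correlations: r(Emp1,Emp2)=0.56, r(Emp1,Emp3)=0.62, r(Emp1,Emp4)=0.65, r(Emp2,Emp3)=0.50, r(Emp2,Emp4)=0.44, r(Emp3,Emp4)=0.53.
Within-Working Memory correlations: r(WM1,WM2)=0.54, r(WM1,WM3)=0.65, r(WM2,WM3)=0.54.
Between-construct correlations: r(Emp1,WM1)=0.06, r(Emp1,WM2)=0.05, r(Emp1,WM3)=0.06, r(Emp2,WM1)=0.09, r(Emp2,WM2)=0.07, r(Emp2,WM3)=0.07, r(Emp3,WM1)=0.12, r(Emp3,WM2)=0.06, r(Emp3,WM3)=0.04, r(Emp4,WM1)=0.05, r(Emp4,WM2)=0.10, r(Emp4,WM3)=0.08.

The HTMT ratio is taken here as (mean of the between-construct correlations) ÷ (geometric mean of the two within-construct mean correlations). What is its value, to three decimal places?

Mean heterotrait r = 0.85/12 = 0.0708.
Mean within-Emp = 3.30/6 = 0.5500; mean within-WM = 1.73/3 = 0.5767.
Geometric mean = √(0.5500 × 0.5767) = 0.5632.
HTMT = 0.0708 / 0.5632 = 0.126.

0.126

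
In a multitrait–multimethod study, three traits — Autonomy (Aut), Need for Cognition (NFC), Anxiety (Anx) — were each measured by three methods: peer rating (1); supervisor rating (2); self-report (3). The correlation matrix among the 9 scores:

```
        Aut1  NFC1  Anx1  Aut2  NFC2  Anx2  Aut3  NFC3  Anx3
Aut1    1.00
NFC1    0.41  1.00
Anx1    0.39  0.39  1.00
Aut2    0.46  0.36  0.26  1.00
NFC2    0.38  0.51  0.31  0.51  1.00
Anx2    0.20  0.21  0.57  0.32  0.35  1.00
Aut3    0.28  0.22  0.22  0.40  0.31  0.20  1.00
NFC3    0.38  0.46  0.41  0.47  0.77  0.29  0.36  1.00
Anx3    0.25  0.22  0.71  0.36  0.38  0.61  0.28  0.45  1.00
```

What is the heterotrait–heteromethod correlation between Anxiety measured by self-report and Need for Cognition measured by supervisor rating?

Different traits and methods: r(Anx3, NFC2) = 0.38.

0.38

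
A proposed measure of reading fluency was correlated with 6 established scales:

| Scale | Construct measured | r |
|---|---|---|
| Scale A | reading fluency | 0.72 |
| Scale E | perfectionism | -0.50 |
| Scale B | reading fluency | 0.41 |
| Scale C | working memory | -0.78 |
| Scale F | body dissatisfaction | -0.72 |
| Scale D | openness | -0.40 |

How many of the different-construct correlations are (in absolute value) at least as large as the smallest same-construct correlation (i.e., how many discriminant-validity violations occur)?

Convergent (same construct = reading fluency): Scale A, Scale B.
Smallest convergent = 0.41. Discriminant |r|: 0.50, 0.78, 0.72, 0.40; count ≥ 0.41 → 3.

3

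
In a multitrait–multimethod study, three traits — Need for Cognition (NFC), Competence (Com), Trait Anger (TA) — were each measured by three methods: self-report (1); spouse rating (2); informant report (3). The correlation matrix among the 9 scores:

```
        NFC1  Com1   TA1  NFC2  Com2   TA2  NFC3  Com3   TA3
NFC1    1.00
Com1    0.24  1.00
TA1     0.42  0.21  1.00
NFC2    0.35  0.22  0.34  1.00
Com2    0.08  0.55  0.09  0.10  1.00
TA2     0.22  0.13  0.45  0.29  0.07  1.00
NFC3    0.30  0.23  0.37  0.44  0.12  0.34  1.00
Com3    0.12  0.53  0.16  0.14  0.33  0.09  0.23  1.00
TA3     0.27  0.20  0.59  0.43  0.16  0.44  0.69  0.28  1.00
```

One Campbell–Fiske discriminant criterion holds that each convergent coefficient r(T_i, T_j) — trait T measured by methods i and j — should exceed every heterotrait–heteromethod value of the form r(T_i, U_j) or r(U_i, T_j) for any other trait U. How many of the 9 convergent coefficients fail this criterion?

1

Convergent coefficients and their comparison sets:
NFC (methods 1·2): 0.35 vs {0.08, 0.22, 0.22, 0.34} → pass.
NFC (methods 1·3): 0.30 vs {0.12, 0.23, 0.27, 0.37} → fail.
NFC (methods 2·3): 0.44 vs {0.14, 0.12, 0.43, 0.34} → pass.
Com (methods 1·2): 0.55 vs {0.22, 0.08, 0.13, 0.09} → pass.
Com (methods 1·3): 0.53 vs {0.23, 0.12, 0.20, 0.16} → pass.
Com (methods 2·3): 0.33 vs {0.12, 0.14, 0.16, 0.09} → pass.
TA (methods 1·2): 0.45 vs {0.34, 0.22, 0.09, 0.13} → pass.
TA (methods 1·3): 0.59 vs {0.37, 0.27, 0.16, 0.20} → pass.
TA (methods 2·3): 0.44 vs {0.34, 0.43, 0.09, 0.16} → pass.
1 of 9 fail.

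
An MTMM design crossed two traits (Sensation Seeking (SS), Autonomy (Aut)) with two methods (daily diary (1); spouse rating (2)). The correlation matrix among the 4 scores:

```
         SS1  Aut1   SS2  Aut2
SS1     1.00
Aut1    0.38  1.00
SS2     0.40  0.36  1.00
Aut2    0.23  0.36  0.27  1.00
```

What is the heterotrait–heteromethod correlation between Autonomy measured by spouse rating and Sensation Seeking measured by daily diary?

0.23

Different traits and methods: r(Aut2, SS1) = 0.23.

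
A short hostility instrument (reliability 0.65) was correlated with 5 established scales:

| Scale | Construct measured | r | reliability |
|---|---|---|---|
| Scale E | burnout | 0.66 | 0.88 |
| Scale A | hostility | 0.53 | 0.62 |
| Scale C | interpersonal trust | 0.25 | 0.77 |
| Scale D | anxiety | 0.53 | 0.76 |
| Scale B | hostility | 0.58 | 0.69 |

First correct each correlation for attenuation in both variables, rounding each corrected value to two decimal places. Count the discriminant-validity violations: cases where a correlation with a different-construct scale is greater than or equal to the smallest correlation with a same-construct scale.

1

Disattenuated r (r / √(r_scale · r_new)):
  Scale E (disc): 0.66 / √(0.88·0.65) = 0.87
  Scale A (conv): 0.53 / √(0.62·0.65) = 0.83
  Scale C (disc): 0.25 / √(0.77·0.65) = 0.35
  Scale D (disc): 0.53 / √(0.76·0.65) = 0.75
  Scale B (conv): 0.58 / √(0.69·0.65) = 0.87
Smallest convergent = 0.83. Discriminant values: 0.87, 0.35, 0.75; count ≥ 0.83 → 1.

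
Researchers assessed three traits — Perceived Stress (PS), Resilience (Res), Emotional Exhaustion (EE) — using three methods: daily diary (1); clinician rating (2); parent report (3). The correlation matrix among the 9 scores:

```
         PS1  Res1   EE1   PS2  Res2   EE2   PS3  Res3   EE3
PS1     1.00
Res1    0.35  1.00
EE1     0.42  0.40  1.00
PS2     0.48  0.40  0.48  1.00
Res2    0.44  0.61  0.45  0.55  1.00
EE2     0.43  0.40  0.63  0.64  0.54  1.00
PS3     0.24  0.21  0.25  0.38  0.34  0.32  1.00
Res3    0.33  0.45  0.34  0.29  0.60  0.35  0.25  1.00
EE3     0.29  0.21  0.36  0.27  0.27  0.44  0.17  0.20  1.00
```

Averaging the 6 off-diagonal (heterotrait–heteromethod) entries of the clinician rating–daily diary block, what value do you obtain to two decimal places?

HTHM values (method 2 × method 1): 0.40, 0.48, 0.44, 0.45, 0.43, 0.40; mean = 2.60/6 = 0.43.

0.43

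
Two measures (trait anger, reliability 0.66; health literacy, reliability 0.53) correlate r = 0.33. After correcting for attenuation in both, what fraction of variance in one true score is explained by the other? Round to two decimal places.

0.31

Disattenuated r = 0.33 / √(0.66 × 0.53) = 0.33 / 0.5914 = 0.5580.
Shared true-score variance = 0.5580² = 0.3114 ≈ 0.31.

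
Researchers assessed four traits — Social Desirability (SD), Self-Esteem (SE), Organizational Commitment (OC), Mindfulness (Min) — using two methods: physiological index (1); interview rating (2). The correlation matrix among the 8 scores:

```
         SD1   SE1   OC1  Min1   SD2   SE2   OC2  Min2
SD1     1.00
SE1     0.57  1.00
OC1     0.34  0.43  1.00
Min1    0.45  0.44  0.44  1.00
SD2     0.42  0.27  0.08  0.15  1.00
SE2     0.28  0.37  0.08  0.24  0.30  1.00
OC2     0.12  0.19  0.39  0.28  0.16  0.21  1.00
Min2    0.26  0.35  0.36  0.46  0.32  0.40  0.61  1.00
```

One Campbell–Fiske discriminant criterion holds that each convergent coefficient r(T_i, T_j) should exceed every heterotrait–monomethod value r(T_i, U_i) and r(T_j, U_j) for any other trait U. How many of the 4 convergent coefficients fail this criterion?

4

Checking each validity diagonal entry against its comparison values:
SD (methods 1·2): 0.42 vs {0.57, 0.30, 0.34, 0.16, 0.45, 0.32} → fail.
SE (methods 1·2): 0.37 vs {0.57, 0.30, 0.43, 0.21, 0.44, 0.40} → fail.
OC (methods 1·2): 0.39 vs {0.34, 0.16, 0.43, 0.21, 0.44, 0.61} → fail.
Min (methods 1·2): 0.46 vs {0.45, 0.32, 0.44, 0.40, 0.44, 0.61} → fail.
4 of 4 fail.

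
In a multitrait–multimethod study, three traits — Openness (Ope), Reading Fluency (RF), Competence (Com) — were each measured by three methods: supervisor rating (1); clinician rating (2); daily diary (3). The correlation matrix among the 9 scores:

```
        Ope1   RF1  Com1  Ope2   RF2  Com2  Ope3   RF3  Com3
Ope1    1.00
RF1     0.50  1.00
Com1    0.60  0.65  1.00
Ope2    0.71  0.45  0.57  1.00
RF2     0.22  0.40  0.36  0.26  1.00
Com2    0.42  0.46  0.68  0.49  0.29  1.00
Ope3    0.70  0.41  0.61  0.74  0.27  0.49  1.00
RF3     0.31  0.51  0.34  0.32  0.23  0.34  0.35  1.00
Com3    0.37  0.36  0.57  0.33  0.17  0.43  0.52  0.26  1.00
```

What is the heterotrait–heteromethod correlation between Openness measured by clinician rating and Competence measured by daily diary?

Different traits and methods: r(Ope2, Com3) = 0.33.

0.33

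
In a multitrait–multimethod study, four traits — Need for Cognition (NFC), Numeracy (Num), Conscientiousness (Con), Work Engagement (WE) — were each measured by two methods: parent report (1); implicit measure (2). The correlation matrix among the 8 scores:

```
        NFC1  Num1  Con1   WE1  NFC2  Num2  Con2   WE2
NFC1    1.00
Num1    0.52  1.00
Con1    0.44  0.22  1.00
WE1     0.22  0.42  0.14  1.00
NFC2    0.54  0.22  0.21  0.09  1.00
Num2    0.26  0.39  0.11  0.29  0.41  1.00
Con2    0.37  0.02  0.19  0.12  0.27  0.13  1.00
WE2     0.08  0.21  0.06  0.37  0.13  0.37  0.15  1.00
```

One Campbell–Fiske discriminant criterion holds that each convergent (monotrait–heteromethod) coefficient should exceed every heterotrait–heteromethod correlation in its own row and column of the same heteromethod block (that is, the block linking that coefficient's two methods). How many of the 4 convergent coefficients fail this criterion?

1

Checking each validity diagonal entry against its comparison values:
NFC (methods 1·2): 0.54 vs {0.26, 0.22, 0.37, 0.21, 0.08, 0.09} → pass.
Num (methods 1·2): 0.39 vs {0.22, 0.26, 0.02, 0.11, 0.21, 0.29} → pass.
Con (methods 1·2): 0.19 vs {0.21, 0.37, 0.11, 0.02, 0.06, 0.12} → fail.
WE (methods 1·2): 0.37 vs {0.09, 0.08, 0.29, 0.21, 0.12, 0.06} → pass.
1 of 4 fail.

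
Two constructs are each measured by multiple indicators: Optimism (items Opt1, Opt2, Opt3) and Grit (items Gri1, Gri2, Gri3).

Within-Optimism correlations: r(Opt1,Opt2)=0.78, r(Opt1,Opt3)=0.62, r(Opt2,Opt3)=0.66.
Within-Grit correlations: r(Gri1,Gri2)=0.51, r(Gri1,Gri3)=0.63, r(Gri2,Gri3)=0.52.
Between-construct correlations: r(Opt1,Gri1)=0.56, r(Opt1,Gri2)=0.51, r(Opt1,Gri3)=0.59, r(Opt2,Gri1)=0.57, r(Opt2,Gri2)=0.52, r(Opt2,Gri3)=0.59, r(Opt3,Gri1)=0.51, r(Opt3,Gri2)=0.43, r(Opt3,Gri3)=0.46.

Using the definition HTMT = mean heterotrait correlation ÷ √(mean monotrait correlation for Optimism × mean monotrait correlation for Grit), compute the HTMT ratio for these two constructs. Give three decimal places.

0.854

Mean heterotrait r = 4.74/9 = 0.5267.
Mean within-Opt = 2.06/3 = 0.6867; mean within-Gri = 1.66/3 = 0.5533.
Geometric mean = √(0.6867 × 0.5533) = 0.6164.
HTMT = 0.5267 / 0.6164 = 0.854.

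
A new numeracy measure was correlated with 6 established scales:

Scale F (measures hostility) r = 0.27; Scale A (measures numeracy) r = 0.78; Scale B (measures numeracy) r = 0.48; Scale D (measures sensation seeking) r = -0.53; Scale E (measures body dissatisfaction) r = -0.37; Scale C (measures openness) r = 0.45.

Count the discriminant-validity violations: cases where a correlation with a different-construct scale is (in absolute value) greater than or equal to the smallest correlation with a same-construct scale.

Convergent (same construct = numeracy): Scale A, Scale B.
Smallest convergent = 0.48. Discriminant |r|: 0.27, 0.53, 0.37, 0.45; count ≥ 0.48 → 1.

1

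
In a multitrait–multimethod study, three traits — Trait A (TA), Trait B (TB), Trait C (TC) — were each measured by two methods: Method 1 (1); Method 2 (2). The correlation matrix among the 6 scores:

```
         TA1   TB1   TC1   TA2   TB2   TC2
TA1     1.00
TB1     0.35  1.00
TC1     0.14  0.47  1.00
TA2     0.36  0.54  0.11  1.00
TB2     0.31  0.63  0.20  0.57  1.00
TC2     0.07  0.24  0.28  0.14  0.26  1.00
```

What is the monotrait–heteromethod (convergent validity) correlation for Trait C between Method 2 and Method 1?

0.28

Same trait (TC), different methods: r(TC2, TC1) = 0.28.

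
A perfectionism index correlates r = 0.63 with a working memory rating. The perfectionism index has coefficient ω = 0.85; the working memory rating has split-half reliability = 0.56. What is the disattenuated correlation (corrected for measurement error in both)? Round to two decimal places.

0.91

r_true = r_obs / √(r_xx · r_yy) = 0.63 / √(0.85 × 0.56) = 0.63 / √0.4760 = 0.63 / 0.6899 ≈ 0.91.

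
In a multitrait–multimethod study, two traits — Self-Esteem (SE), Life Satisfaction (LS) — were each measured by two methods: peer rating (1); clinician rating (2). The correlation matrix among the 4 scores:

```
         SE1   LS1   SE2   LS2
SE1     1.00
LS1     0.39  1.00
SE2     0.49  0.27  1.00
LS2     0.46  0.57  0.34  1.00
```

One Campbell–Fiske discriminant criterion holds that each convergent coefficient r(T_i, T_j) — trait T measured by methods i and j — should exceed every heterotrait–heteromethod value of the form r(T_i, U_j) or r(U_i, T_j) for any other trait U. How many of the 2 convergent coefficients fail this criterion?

Each convergent coefficient versus the relevant comparison correlations:
SE (methods 1·2): 0.49 vs {0.46, 0.27} → pass.
LS (methods 1·2): 0.57 vs {0.27, 0.46} → pass.
0 of 2 fail.

0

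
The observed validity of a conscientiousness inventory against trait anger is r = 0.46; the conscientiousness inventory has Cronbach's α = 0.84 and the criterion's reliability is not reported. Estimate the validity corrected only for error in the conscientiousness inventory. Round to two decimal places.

0.50

Single correction: r_c = r_obs / √r_xx = 0.46 / √0.84 = 0.46 / 0.9165 ≈ 0.50.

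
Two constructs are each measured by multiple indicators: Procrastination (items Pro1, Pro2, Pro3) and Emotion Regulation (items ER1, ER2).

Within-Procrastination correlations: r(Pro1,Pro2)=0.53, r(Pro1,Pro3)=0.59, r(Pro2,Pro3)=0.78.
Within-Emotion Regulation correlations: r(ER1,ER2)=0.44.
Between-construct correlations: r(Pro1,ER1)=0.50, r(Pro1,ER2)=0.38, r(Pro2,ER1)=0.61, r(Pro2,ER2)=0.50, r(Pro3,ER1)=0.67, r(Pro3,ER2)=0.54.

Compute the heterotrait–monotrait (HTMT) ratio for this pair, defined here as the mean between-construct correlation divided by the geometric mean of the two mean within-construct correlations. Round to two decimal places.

1.01

Mean between = 3.20/6 = 0.5333.
Mean within-Pro = 1.90/3 = 0.6333; mean within-ER = 0.44/1 = 0.4400.
Geometric mean = √(0.6333 × 0.4400) = 0.5279.
HTMT = 0.5333 / 0.5279 = 1.01.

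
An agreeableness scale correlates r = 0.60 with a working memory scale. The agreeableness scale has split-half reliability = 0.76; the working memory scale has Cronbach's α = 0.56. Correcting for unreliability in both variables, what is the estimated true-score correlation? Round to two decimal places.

r_true = r_obs / √(r_xx · r_yy) = 0.60 / √(0.76 × 0.56) = 0.60 / √0.4256 = 0.60 / 0.6524 ≈ 0.92.

0.92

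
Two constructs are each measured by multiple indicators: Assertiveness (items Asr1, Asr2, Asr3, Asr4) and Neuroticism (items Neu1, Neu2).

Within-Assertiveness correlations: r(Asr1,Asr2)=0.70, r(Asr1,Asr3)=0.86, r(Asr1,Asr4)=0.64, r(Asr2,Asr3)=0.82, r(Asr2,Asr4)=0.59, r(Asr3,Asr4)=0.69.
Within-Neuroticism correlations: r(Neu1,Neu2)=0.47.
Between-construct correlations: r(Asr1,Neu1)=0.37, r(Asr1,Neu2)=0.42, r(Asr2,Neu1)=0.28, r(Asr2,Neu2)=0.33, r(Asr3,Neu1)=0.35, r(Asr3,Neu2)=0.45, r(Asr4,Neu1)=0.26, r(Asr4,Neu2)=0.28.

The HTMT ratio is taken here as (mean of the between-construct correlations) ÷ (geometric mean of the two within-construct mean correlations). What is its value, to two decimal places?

Mean between = 2.74/8 = 0.3425.
Mean within-Asr = 4.30/6 = 0.7167; mean within-Neu = 0.47/1 = 0.4700.
Geometric mean = √(0.7167 × 0.4700) = 0.5804.
HTMT = 0.3425 / 0.5804 = 0.59.

0.59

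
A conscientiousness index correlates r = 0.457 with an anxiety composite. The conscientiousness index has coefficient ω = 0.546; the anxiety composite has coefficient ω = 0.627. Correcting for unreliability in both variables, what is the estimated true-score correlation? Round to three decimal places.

0.781

r_true = r_obs / √(r_xx · r_yy) = 0.457 / √(0.546 × 0.627) = 0.457 / √0.342342 = 0.457 / 0.5851 ≈ 0.781.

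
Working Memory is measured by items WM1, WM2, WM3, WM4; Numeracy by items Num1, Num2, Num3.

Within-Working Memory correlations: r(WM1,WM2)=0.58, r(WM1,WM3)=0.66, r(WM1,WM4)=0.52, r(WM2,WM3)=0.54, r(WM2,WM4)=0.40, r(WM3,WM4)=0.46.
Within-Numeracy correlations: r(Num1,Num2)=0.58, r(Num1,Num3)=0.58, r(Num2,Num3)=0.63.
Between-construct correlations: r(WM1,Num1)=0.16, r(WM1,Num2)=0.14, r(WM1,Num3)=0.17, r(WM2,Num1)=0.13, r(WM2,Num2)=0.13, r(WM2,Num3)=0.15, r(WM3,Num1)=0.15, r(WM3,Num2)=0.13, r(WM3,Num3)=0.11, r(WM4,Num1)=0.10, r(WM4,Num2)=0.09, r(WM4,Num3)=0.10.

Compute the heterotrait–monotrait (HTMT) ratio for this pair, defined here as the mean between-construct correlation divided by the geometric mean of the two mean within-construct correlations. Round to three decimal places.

0.232

Mean between = 1.56/12 = 0.1300.
Mean within-WM = 3.16/6 = 0.5267; mean within-Num = 1.79/3 = 0.5967.
Geometric mean = √(0.5267 × 0.5967) = 0.5606.
HTMT = 0.1300 / 0.5606 = 0.232.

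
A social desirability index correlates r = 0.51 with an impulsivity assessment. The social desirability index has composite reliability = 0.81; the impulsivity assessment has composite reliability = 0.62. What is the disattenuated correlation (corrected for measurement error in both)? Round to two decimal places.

r_true = r_obs / √(r_xx · r_yy) = 0.51 / √(0.81 × 0.62) = 0.51 / √0.5022 = 0.51 / 0.7087 ≈ 0.72.

0.72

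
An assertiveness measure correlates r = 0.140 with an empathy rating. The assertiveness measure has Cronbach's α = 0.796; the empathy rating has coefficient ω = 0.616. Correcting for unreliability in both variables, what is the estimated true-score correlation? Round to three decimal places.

r_true = r_obs / √(r_xx · r_yy) = 0.140 / √(0.796 × 0.616) = 0.140 / √0.490336 = 0.140 / 0.7002 ≈ 0.200.

0.200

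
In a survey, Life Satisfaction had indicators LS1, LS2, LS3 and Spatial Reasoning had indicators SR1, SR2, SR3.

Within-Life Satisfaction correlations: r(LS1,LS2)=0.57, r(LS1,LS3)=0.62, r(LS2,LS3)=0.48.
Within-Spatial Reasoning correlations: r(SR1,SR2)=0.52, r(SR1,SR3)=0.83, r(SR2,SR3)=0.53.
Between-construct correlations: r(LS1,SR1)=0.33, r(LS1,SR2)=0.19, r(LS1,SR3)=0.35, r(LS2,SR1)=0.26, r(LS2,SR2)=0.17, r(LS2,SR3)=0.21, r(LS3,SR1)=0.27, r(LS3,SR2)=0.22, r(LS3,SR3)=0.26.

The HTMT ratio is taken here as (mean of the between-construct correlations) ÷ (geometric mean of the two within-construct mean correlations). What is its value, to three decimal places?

0.425

Mean heterotrait r = 2.26/9 = 0.2511.
Mean within-LS = 1.67/3 = 0.5567; mean within-SR = 1.88/3 = 0.6267.
Geometric mean = √(0.5567 × 0.6267) = 0.5907.
HTMT = 0.2511 / 0.5907 = 0.425.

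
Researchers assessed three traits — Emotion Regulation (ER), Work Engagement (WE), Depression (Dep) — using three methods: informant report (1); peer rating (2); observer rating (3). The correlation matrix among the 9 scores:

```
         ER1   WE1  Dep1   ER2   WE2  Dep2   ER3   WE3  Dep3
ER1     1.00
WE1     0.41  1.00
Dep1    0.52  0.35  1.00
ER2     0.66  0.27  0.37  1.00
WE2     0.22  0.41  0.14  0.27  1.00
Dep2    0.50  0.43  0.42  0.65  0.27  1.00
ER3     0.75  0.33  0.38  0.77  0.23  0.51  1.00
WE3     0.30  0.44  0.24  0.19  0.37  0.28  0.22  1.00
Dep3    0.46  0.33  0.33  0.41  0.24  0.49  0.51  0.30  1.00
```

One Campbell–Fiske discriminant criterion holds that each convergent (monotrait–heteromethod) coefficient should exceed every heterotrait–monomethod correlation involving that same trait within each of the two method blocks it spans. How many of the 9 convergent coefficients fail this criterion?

Checking each validity diagonal entry against its comparison values:
ER (methods 1·2): 0.66 vs {0.41, 0.27, 0.52, 0.65} → pass.
ER (methods 1·3): 0.75 vs {0.41, 0.22, 0.52, 0.51} → pass.
ER (methods 2·3): 0.77 vs {0.27, 0.22, 0.65, 0.51} → pass.
WE (methods 1·2): 0.41 vs {0.41, 0.27, 0.35, 0.27} → fail.
WE (methods 1·3): 0.44 vs {0.41, 0.22, 0.35, 0.30} → pass.
WE (methods 2·3): 0.37 vs {0.27, 0.22, 0.27, 0.30} → pass.
Dep (methods 1·2): 0.42 vs {0.52, 0.65, 0.35, 0.27} → fail.
Dep (methods 1·3): 0.33 vs {0.52, 0.51, 0.35, 0.30} → fail.
Dep (methods 2·3): 0.49 vs {0.65, 0.51, 0.27, 0.30} → fail.
4 of 9 fail.

4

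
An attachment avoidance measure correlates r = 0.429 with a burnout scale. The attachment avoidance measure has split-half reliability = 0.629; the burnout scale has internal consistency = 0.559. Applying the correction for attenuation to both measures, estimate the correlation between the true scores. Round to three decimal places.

0.723

r_true = r_obs / √(r_xx · r_yy) = 0.429 / √(0.629 × 0.559) = 0.429 / √0.351611 = 0.429 / 0.5930 ≈ 0.723.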